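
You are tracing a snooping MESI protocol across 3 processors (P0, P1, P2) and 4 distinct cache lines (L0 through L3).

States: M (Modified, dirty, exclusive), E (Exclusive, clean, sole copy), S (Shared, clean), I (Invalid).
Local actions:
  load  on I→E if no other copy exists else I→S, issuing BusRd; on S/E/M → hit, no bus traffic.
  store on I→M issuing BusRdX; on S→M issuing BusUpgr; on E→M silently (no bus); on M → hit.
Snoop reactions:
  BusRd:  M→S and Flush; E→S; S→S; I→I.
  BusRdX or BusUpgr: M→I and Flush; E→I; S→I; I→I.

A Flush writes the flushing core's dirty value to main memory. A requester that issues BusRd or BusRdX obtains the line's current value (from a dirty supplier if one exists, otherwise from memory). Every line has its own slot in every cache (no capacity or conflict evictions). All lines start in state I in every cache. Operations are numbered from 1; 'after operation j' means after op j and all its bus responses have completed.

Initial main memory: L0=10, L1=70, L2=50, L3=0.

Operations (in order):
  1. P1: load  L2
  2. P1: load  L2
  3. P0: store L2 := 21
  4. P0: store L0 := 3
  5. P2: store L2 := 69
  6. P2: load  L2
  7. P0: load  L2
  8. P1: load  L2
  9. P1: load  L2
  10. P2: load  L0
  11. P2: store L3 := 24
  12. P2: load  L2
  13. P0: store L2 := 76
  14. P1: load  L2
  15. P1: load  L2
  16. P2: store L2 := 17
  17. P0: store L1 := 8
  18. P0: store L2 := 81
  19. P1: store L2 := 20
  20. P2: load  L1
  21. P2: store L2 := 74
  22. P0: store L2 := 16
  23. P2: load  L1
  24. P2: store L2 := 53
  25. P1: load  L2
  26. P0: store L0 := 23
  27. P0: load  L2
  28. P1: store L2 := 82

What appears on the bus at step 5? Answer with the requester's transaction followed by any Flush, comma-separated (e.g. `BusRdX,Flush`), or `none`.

bus = BusRdX,Flush

step 1: P1: load  L2  ⟶  IEI  (L2)  txn=BusRd  M[L2]=50
step 2: P1: load  L2  ⟶  IEI  (L2)  txn=∅  M[L2]=50
step 3: P0: store L2 := 21  ⟶  MII  (L2)  txn=BusRdX  M[L2]=50
step 4: P0: store L0 := 3  ⟶  MII  (L0)  txn=BusRdX  M[L0]=10
step 5: P2: store L2 := 69  ⟶  IIM  (L2)  txn=BusRdX+Flush  M[L2]=21
step 6: P2: load  L2  ⟶  IIM  (L2)  txn=∅  M[L2]=21
step 7: P0: load  L2  ⟶  SIS  (L2)  txn=BusRd+Flush  M[L2]=69
step 8: P1: load  L2  ⟶  SSS  (L2)  txn=BusRd  M[L2]=69
step 9: P1: load  L2  ⟶  SSS  (L2)  txn=∅  M[L2]=69
step 10: P2: load  L0  ⟶  SIS  (L0)  txn=BusRd+Flush  M[L0]=3
step 11: P2: store L3 := 24  ⟶  IIM  (L3)  txn=BusRdX  M[L3]=0
step 12: P2: load  L2  ⟶  SSS  (L2)  txn=∅  M[L2]=69
step 13: P0: store L2 := 76  ⟶  MII  (L2)  txn=BusUpgr  M[L2]=69
step 14: P1: load  L2  ⟶  SSI  (L2)  txn=BusRd+Flush  M[L2]=76
step 15: P1: load  L2  ⟶  SSI  (L2)  txn=∅  M[L2]=76
step 16: P2: store L2 := 17  ⟶  IIM  (L2)  txn=BusRdX  M[L2]=76
step 17: P0: store L1 := 8  ⟶  MII  (L1)  txn=BusRdX  M[L1]=70
step 18: P0: store L2 := 81  ⟶  MII  (L2)  txn=BusRdX+Flush  M[L2]=17
step 19: P1: store L2 := 20  ⟶  IMI  (L2)  txn=BusRdX+Flush  M[L2]=81
step 20: P2: load  L1  ⟶  SIS  (L1)  txn=BusRd+Flush  M[L1]=8
step 21: P2: store L2 := 74  ⟶  IIM  (L2)  txn=BusRdX+Flush  M[L2]=20
step 22: P0: store L2 := 16  ⟶  MII  (L2)  txn=BusRdX+Flush  M[L2]=74
step 23: P2: load  L1  ⟶  SIS  (L1)  txn=∅  M[L1]=8
step 24: P2: store L2 := 53  ⟶  IIM  (L2)  txn=BusRdX+Flush  M[L2]=16
step 25: P1: load  L2  ⟶  ISS  (L2)  txn=BusRd+Flush  M[L2]=53
step 26: P0: store L0 := 23  ⟶  MII  (L0)  txn=BusUpgr  M[L0]=3
step 27: P0: load  L2  ⟶  SSS  (L2)  txn=BusRd  M[L2]=53
step 28: P1: store L2 := 82  ⟶  IMI  (L2)  txn=BusUpgr  M[L2]=53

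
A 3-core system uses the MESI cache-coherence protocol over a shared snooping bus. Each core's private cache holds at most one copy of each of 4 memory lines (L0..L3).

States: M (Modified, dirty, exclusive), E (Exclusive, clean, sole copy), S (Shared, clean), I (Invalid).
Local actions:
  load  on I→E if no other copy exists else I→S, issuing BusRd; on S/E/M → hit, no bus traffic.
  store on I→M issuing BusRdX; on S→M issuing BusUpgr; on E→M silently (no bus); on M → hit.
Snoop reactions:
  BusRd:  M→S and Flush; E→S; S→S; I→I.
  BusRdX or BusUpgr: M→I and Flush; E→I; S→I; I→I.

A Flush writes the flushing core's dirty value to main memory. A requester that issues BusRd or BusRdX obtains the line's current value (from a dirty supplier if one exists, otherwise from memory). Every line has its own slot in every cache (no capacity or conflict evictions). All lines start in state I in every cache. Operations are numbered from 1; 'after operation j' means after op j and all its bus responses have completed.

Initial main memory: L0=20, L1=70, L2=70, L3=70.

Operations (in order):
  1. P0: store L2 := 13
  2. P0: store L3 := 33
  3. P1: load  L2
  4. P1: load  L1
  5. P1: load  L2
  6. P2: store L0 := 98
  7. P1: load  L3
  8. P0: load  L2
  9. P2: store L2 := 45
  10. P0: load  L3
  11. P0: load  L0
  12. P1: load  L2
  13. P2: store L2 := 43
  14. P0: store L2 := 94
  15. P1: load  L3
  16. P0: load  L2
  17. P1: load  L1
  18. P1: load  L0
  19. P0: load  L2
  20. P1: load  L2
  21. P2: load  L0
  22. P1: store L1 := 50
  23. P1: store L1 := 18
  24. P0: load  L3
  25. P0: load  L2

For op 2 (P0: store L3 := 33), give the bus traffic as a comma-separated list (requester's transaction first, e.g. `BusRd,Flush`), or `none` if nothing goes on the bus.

  op1 P0: store L2 := 13 → M/I/I on L2; bus BusRdX; mem=70
  op2 P0: store L3 := 33 → M/I/I on L3; bus BusRdX; mem=70
  op3 P1: load  L2 → S/S/I on L2; bus BusRd Flush; mem=13
  op4 P1: load  L1 → I/E/I on L1; bus BusRd; mem=70
  op5 P1: load  L2 → S/S/I on L2; bus (none); mem=13
  op6 P2: store L0 := 98 → I/I/M on L0; bus BusRdX; mem=20
  op7 P1: load  L3 → S/S/I on L3; bus BusRd Flush; mem=33
  op8 P0: load  L2 → S/S/I on L2; bus (none); mem=13
  op9 P2: store L2 := 45 → I/I/M on L2; bus BusRdX; mem=13
  op10 P0: load  L3 → S/S/I on L3; bus (none); mem=33
  op11 P0: load  L0 → S/I/S on L0; bus BusRd Flush; mem=98
  op12 P1: load  L2 → I/S/S on L2; bus BusRd Flush; mem=45
  op13 P2: store L2 := 43 → I/I/M on L2; bus BusUpgr; mem=45
  op14 P0: store L2 := 94 → M/I/I on L2; bus BusRdX Flush; mem=43
  op15 P1: load  L3 → S/S/I on L3; bus (none); mem=33
  op16 P0: load  L2 → M/I/I on L2; bus (none); mem=43
  op17 P1: load  L1 → I/E/I on L1; bus (none); mem=70
  op18 P1: load  L0 → S/S/S on L0; bus BusRd; mem=98
  op19 P0: load  L2 → M/I/I on L2; bus (none); mem=43
  op20 P1: load  L2 → S/S/I on L2; bus BusRd Flush; mem=94
  op21 P2: load  L0 → S/S/S on L0; bus (none); mem=98
  op22 P1: store L1 := 50 → I/M/I on L1; bus (none); mem=70
  op23 P1: store L1 := 18 → I/M/I on L1; bus (none); mem=70
  op24 P0: load  L3 → S/S/I on L3; bus (none); mem=33
  op25 P0: load  L2 → S/S/I on L2; bus (none); mem=94

bus = BusRdX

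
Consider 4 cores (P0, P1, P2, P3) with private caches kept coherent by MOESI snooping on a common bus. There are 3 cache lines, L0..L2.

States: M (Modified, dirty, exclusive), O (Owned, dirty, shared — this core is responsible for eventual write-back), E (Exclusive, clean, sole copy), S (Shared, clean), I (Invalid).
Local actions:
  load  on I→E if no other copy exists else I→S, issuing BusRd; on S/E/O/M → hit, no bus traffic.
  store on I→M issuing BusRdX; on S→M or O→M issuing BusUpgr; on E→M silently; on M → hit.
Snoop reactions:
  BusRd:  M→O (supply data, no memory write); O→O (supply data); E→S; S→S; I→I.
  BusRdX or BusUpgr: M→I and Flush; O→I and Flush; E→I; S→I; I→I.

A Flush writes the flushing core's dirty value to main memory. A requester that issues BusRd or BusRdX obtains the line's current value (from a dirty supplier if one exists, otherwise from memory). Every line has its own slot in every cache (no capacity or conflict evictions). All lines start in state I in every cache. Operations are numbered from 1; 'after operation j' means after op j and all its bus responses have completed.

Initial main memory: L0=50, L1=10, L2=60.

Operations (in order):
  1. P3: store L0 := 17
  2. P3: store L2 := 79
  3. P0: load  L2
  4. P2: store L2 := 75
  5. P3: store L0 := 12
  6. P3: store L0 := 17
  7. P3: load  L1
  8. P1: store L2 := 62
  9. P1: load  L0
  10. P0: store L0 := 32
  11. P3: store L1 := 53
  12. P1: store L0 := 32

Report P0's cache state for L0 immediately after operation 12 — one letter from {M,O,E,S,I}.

[1] P3: store L0 := 17 | P0:I, P1:I, P2:I, P3:M(17) | bus: BusRdX
[2] P3: store L2 := 79 | P0:I, P1:I, P2:I, P3:M(79) | bus: BusRdX
[3] P0: load  L2 | P0:S(79), P1:I, P2:I, P3:O(79) | bus: BusRd
[4] P2: store L2 := 75 | P0:I, P1:I, P2:M(75), P3:I | bus: BusRdX,Flush
[5] P3: store L0 := 12 | P0:I, P1:I, P2:I, P3:M(12) | bus: none
[6] P3: store L0 := 17 | P0:I, P1:I, P2:I, P3:M(17) | bus: none
[7] P3: load  L1 | P0:I, P1:I, P2:I, P3:E(10) | bus: BusRd
[8] P1: store L2 := 62 | P0:I, P1:M(62), P2:I, P3:I | bus: BusRdX,Flush
[9] P1: load  L0 | P0:I, P1:S(17), P2:I, P3:O(17) | bus: BusRd
[10] P0: store L0 := 32 | P0:M(32), P1:I, P2:I, P3:I | bus: BusRdX,Flush
[11] P3: store L1 := 53 | P0:I, P1:I, P2:I, P3:M(53) | bus: none
[12] P1: store L0 := 32 | P0:I, P1:M(32), P2:I, P3:I | bus: BusRdX,Flush

state = I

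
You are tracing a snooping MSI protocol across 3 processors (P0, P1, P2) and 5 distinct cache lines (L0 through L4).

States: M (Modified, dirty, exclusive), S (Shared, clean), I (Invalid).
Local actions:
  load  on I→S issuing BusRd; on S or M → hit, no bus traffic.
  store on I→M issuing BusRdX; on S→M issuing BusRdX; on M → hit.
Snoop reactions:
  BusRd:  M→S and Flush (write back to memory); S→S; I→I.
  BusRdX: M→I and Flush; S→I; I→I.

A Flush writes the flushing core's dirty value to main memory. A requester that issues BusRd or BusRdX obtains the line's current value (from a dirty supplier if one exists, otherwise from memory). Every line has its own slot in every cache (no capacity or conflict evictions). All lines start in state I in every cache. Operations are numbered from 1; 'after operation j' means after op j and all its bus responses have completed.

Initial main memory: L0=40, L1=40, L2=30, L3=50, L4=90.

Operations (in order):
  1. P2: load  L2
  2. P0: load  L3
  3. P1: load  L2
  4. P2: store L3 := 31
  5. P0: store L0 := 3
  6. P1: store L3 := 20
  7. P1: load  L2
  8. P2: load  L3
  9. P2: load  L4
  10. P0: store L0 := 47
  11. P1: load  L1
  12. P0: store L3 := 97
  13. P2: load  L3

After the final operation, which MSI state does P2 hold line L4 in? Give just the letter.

[1] P2: load  L2 | P0:I, P1:I, P2:S(30) | bus: BusRd
[2] P0: load  L3 | P0:S(50), P1:I, P2:I | bus: BusRd
[3] P1: load  L2 | P0:I, P1:S(30), P2:S(30) | bus: BusRd
[4] P2: store L3 := 31 | P0:I, P1:I, P2:M(31) | bus: BusRdX
[5] P0: store L0 := 3 | P0:M(3), P1:I, P2:I | bus: BusRdX
[6] P1: store L3 := 20 | P0:I, P1:M(20), P2:I | bus: BusRdX,Flush
[7] P1: load  L2 | P0:I, P1:S(30), P2:S(30) | bus: none
[8] P2: load  L3 | P0:I, P1:S(20), P2:S(20) | bus: BusRd,Flush
[9] P2: load  L4 | P0:I, P1:I, P2:S(90) | bus: BusRd
[10] P0: store L0 := 47 | P0:M(47), P1:I, P2:I | bus: none
[11] P1: load  L1 | P0:I, P1:S(40), P2:I | bus: BusRd
[12] P0: store L3 := 97 | P0:M(97), P1:I, P2:I | bus: BusRdX
[13] P2: load  L3 | P0:S(97), P1:I, P2:S(97) | bus: BusRd,Flush

state = S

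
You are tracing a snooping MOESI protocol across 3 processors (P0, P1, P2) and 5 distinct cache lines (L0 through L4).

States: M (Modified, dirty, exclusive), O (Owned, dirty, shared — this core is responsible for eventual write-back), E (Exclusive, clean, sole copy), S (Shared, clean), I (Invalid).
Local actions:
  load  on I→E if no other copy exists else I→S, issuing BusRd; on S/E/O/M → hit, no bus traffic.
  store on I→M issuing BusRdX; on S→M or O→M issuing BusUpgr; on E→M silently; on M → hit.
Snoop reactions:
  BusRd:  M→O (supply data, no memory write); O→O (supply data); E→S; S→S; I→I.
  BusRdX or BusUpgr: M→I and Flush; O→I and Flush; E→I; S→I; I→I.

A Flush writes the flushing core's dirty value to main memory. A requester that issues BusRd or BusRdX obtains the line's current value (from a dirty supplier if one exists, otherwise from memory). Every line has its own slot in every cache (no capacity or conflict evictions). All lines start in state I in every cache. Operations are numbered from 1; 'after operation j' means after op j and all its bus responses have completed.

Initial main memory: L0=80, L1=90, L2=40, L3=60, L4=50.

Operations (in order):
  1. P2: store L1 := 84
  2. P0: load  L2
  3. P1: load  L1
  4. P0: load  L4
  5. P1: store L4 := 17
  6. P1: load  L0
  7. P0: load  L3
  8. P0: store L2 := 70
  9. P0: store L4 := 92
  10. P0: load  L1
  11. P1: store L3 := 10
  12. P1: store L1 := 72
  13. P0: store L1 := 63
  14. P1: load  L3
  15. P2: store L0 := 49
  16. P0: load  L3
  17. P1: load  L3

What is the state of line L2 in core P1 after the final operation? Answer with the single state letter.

state = I

1. P2: store L1 := 84  bus=[BusRdX]  L1: P0=I P1=I P2=M  mem[L1]=90
2. P0: load  L2  bus=[BusRd]  L2: P0=E P1=I P2=I  mem[L2]=40
3. P1: load  L1  bus=[BusRd]  L1: P0=I P1=S P2=O  mem[L1]=90
4. P0: load  L4  bus=[BusRd]  L4: P0=E P1=I P2=I  mem[L4]=50
5. P1: store L4 := 17  bus=[BusRdX]  L4: P0=I P1=M P2=I  mem[L4]=50
6. P1: load  L0  bus=[BusRd]  L0: P0=I P1=E P2=I  mem[L0]=80
7. P0: load  L3  bus=[BusRd]  L3: P0=E P1=I P2=I  mem[L3]=60
8. P0: store L2 := 70  bus=[-]  L2: P0=M P1=I P2=I  mem[L2]=40
9. P0: store L4 := 92  bus=[BusRdX,Flush]  L4: P0=M P1=I P2=I  mem[L4]=17
10. P0: load  L1  bus=[BusRd]  L1: P0=S P1=S P2=O  mem[L1]=90
11. P1: store L3 := 10  bus=[BusRdX]  L3: P0=I P1=M P2=I  mem[L3]=60
12. P1: store L1 := 72  bus=[BusUpgr,Flush]  L1: P0=I P1=M P2=I  mem[L1]=84
13. P0: store L1 := 63  bus=[BusRdX,Flush]  L1: P0=M P1=I P2=I  mem[L1]=72
14. P1: load  L3  bus=[-]  L3: P0=I P1=M P2=I  mem[L3]=60
15. P2: store L0 := 49  bus=[BusRdX]  L0: P0=I P1=I P2=M  mem[L0]=80
16. P0: load  L3  bus=[BusRd]  L3: P0=S P1=O P2=I  mem[L3]=60
17. P1: load  L3  bus=[-]  L3: P0=S P1=O P2=I  mem[L3]=60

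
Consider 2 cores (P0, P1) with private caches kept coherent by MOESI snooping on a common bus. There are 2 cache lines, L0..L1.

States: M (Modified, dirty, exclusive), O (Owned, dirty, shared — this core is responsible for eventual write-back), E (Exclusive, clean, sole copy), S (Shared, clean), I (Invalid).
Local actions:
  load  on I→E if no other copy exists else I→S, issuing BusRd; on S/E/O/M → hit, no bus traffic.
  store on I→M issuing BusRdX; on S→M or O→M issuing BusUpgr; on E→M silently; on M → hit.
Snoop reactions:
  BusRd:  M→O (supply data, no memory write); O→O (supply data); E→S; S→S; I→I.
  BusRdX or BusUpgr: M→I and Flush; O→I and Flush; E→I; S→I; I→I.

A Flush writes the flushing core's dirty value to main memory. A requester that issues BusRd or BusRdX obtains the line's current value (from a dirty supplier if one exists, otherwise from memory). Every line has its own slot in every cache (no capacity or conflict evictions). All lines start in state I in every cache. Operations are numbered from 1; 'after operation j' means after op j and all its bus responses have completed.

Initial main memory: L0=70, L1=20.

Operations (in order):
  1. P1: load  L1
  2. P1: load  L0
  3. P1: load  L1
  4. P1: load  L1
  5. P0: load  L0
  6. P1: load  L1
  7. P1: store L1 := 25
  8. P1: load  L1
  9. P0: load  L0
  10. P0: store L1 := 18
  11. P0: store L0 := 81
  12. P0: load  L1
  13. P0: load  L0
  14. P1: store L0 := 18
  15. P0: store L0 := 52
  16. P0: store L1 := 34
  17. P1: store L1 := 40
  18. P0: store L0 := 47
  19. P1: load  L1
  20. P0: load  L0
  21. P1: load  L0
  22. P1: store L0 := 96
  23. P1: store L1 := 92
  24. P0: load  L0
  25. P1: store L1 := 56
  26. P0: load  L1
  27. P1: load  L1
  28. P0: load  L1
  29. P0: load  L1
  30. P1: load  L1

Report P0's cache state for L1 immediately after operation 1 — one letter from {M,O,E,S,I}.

1. P1: load  L1  bus=[BusRd]  L1: P0=I P1=E  mem[L1]=20
2. P1: load  L0  bus=[BusRd]  L0: P0=I P1=E  mem[L0]=70
3. P1: load  L1  bus=[-]  L1: P0=I P1=E  mem[L1]=20
4. P1: load  L1  bus=[-]  L1: P0=I P1=E  mem[L1]=20
5. P0: load  L0  bus=[BusRd]  L0: P0=S P1=S  mem[L0]=70
6. P1: load  L1  bus=[-]  L1: P0=I P1=E  mem[L1]=20
7. P1: store L1 := 25  bus=[-]  L1: P0=I P1=M  mem[L1]=20
8. P1: load  L1  bus=[-]  L1: P0=I P1=M  mem[L1]=20
9. P0: load  L0  bus=[-]  L0: P0=S P1=S  mem[L0]=70
10. P0: store L1 := 18  bus=[BusRdX,Flush]  L1: P0=M P1=I  mem[L1]=25
11. P0: store L0 := 81  bus=[BusUpgr]  L0: P0=M P1=I  mem[L0]=70
12. P0: load  L1  bus=[-]  L1: P0=M P1=I  mem[L1]=25
13. P0: load  L0  bus=[-]  L0: P0=M P1=I  mem[L0]=70
14. P1: store L0 := 18  bus=[BusRdX,Flush]  L0: P0=I P1=M  mem[L0]=81
15. P0: store L0 := 52  bus=[BusRdX,Flush]  L0: P0=M P1=I  mem[L0]=18
16. P0: store L1 := 34  bus=[-]  L1: P0=M P1=I  mem[L1]=25
17. P1: store L1 := 40  bus=[BusRdX,Flush]  L1: P0=I P1=M  mem[L1]=34
18. P0: store L0 := 47  bus=[-]  L0: P0=M P1=I  mem[L0]=18
19. P1: load  L1  bus=[-]  L1: P0=I P1=M  mem[L1]=34
20. P0: load  L0  bus=[-]  L0: P0=M P1=I  mem[L0]=18
21. P1: load  L0  bus=[BusRd]  L0: P0=O P1=S  mem[L0]=18
22. P1: store L0 := 96  bus=[BusUpgr,Flush]  L0: P0=I P1=M  mem[L0]=47
23. P1: store L1 := 92  bus=[-]  L1: P0=I P1=M  mem[L1]=34
24. P0: load  L0  bus=[BusRd]  L0: P0=S P1=O  mem[L0]=47
25. P1: store L1 := 56  bus=[-]  L1: P0=I P1=M  mem[L1]=34
26. P0: load  L1  bus=[BusRd]  L1: P0=S P1=O  mem[L1]=34
27. P1: load  L1  bus=[-]  L1: P0=S P1=O  mem[L1]=34
28. P0: load  L1  bus=[-]  L1: P0=S P1=O  mem[L1]=34
29. P0: load  L1  bus=[-]  L1: P0=S P1=O  mem[L1]=34
30. P1: load  L1  bus=[-]  L1: P0=S P1=O  mem[L1]=34

state = I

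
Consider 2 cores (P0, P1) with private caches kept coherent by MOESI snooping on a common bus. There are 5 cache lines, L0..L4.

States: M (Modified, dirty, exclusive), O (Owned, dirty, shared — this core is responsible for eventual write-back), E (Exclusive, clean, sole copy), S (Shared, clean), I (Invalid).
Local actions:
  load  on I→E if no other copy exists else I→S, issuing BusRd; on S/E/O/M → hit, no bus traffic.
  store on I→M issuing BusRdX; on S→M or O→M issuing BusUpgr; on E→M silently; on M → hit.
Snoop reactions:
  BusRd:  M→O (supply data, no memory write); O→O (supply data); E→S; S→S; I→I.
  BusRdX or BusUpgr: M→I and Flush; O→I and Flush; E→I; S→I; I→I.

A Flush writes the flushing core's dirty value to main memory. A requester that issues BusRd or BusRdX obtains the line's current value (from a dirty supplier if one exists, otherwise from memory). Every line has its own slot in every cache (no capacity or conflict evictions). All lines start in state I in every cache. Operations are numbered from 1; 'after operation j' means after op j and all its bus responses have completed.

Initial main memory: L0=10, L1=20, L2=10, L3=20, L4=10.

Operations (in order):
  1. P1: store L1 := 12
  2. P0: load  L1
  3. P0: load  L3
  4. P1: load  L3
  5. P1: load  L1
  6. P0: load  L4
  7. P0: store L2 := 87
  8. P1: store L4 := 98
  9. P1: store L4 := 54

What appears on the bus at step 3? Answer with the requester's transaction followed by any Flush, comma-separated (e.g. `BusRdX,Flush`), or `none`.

bus = BusRd

1. P1: store L1 := 12  bus=[BusRdX]  L1: P0=I P1=M  mem[L1]=20
2. P0: load  L1  bus=[BusRd]  L1: P0=S P1=O  mem[L1]=20
3. P0: load  L3  bus=[BusRd]  L3: P0=E P1=I  mem[L3]=20
4. P1: load  L3  bus=[BusRd]  L3: P0=S P1=S  mem[L3]=20
5. P1: load  L1  bus=[-]  L1: P0=S P1=O  mem[L1]=20
6. P0: load  L4  bus=[BusRd]  L4: P0=E P1=I  mem[L4]=10
7. P0: store L2 := 87  bus=[BusRdX]  L2: P0=M P1=I  mem[L2]=10
8. P1: store L4 := 98  bus=[BusRdX]  L4: P0=I P1=M  mem[L4]=10
9. P1: store L4 := 54  bus=[-]  L4: P0=I P1=M  mem[L4]=10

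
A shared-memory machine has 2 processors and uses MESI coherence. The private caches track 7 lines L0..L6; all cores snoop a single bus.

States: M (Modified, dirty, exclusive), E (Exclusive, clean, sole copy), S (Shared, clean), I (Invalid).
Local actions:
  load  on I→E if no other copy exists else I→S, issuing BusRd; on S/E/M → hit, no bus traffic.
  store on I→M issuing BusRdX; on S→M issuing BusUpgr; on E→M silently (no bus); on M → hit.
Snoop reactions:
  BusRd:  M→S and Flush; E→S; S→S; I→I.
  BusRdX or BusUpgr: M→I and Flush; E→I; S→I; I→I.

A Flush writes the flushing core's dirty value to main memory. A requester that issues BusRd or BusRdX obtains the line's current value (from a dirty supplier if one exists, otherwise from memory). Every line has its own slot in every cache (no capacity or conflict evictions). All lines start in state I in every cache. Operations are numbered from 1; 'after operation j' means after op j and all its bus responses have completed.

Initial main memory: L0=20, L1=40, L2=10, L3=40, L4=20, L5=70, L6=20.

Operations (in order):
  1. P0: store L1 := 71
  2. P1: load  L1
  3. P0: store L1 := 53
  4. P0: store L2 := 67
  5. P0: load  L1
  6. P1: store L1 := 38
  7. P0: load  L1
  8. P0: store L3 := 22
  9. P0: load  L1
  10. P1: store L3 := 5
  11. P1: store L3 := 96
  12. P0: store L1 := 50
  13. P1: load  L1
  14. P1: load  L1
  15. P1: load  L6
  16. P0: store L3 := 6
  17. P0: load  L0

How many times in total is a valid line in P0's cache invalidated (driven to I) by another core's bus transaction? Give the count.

step 1: P0: store L1 := 71  ⟶  MI  (L1)  txn=BusRdX  M[L1]=40
step 2: P1: load  L1  ⟶  SS  (L1)  txn=BusRd+Flush  M[L1]=71
step 3: P0: store L1 := 53  ⟶  MI  (L1)  txn=BusUpgr  M[L1]=71
step 4: P0: store L2 := 67  ⟶  MI  (L2)  txn=BusRdX  M[L2]=10
step 5: P0: load  L1  ⟶  MI  (L1)  txn=∅  M[L1]=71
step 6: P1: store L1 := 38  ⟶  IM  (L1)  txn=BusRdX+Flush  M[L1]=53
step 7: P0: load  L1  ⟶  SS  (L1)  txn=BusRd+Flush  M[L1]=38
step 8: P0: store L3 := 22  ⟶  MI  (L3)  txn=BusRdX  M[L3]=40
step 9: P0: load  L1  ⟶  SS  (L1)  txn=∅  M[L1]=38
step 10: P1: store L3 := 5  ⟶  IM  (L3)  txn=BusRdX+Flush  M[L3]=22
step 11: P1: store L3 := 96  ⟶  IM  (L3)  txn=∅  M[L3]=22
step 12: P0: store L1 := 50  ⟶  MI  (L1)  txn=BusUpgr  M[L1]=38
step 13: P1: load  L1  ⟶  SS  (L1)  txn=BusRd+Flush  M[L1]=50
step 14: P1: load  L1  ⟶  SS  (L1)  txn=∅  M[L1]=50
step 15: P1: load  L6  ⟶  IE  (L6)  txn=BusRd  M[L6]=20
step 16: P0: store L3 := 6  ⟶  MI  (L3)  txn=BusRdX+Flush  M[L3]=96
step 17: P0: load  L0  ⟶  EI  (L0)  txn=BusRd  M[L0]=20

invalidations = 2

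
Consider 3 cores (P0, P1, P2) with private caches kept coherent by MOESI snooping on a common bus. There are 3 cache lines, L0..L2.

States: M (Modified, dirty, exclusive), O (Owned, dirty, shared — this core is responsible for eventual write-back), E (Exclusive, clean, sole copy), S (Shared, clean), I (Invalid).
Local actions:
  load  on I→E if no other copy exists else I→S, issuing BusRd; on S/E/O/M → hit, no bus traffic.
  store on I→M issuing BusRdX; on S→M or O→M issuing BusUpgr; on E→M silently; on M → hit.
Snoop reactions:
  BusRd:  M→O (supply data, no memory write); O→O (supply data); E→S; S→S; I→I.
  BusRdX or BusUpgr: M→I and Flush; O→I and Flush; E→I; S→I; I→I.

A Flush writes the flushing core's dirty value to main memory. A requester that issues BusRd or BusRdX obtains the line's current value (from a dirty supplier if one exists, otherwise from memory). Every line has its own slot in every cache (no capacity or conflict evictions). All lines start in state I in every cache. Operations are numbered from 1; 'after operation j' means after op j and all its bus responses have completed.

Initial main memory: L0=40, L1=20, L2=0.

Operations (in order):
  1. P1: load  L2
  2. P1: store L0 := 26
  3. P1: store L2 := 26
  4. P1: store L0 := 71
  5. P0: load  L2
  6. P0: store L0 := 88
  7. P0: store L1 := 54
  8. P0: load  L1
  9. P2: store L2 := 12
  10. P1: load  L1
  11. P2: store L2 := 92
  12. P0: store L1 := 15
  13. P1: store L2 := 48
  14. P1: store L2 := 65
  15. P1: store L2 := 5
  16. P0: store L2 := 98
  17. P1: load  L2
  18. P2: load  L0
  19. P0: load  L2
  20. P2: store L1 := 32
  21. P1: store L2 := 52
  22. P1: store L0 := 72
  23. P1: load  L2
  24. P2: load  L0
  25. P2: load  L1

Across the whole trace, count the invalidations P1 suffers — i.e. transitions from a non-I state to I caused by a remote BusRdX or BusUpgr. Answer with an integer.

invalidations = 4

step 1: P1: load  L2  ⟶  IEI  (L2)  txn=BusRd  M[L2]=0
step 2: P1: store L0 := 26  ⟶  IMI  (L0)  txn=BusRdX  M[L0]=40
step 3: P1: store L2 := 26  ⟶  IMI  (L2)  txn=∅  M[L2]=0
step 4: P1: store L0 := 71  ⟶  IMI  (L0)  txn=∅  M[L0]=40
step 5: P0: load  L2  ⟶  SOI  (L2)  txn=BusRd  M[L2]=0
step 6: P0: store L0 := 88  ⟶  MII  (L0)  txn=BusRdX+Flush  M[L0]=71
step 7: P0: store L1 := 54  ⟶  MII  (L1)  txn=BusRdX  M[L1]=20
step 8: P0: load  L1  ⟶  MII  (L1)  txn=∅  M[L1]=20
step 9: P2: store L2 := 12  ⟶  IIM  (L2)  txn=BusRdX+Flush  M[L2]=26
step 10: P1: load  L1  ⟶  OSI  (L1)  txn=BusRd  M[L1]=20
step 11: P2: store L2 := 92  ⟶  IIM  (L2)  txn=∅  M[L2]=26
step 12: P0: store L1 := 15  ⟶  MII  (L1)  txn=BusUpgr  M[L1]=20
step 13: P1: store L2 := 48  ⟶  IMI  (L2)  txn=BusRdX+Flush  M[L2]=92
step 14: P1: store L2 := 65  ⟶  IMI  (L2)  txn=∅  M[L2]=92
step 15: P1: store L2 := 5  ⟶  IMI  (L2)  txn=∅  M[L2]=92
step 16: P0: store L2 := 98  ⟶  MII  (L2)  txn=BusRdX+Flush  M[L2]=5
step 17: P1: load  L2  ⟶  OSI  (L2)  txn=BusRd  M[L2]=5
step 18: P2: load  L0  ⟶  OIS  (L0)  txn=BusRd  M[L0]=71
step 19: P0: load  L2  ⟶  OSI  (L2)  txn=∅  M[L2]=5
step 20: P2: store L1 := 32  ⟶  IIM  (L1)  txn=BusRdX+Flush  M[L1]=15
step 21: P1: store L2 := 52  ⟶  IMI  (L2)  txn=BusUpgr+Flush  M[L2]=98
step 22: P1: store L0 := 72  ⟶  IMI  (L0)  txn=BusRdX+Flush  M[L0]=88
step 23: P1: load  L2  ⟶  IMI  (L2)  txn=∅  M[L2]=98
step 24: P2: load  L0  ⟶  IOS  (L0)  txn=BusRd  M[L0]=88
step 25: P2: load  L1  ⟶  IIM  (L1)  txn=∅  M[L1]=15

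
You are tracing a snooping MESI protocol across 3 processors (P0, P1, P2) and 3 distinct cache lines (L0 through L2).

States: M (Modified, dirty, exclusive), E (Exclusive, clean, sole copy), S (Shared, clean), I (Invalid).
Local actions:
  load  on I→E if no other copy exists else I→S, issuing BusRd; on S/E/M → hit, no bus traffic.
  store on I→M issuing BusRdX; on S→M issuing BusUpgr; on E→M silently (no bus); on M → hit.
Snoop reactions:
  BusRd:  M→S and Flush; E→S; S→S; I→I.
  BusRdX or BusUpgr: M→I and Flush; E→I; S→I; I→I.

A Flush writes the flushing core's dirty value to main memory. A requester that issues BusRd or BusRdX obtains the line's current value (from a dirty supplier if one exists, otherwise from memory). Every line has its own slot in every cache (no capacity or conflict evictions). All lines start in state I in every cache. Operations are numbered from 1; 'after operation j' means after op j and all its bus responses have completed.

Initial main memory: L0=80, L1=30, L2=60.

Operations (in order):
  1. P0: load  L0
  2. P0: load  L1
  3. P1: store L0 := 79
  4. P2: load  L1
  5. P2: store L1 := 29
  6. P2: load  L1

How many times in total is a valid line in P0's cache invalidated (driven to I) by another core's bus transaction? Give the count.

invalidations = 2

  op1 P0: load  L0 → E/I/I on L0; bus BusRd; mem=80
  op2 P0: load  L1 → E/I/I on L1; bus BusRd; mem=30
  op3 P1: store L0 := 79 → I/M/I on L0; bus BusRdX; mem=80
  op4 P2: load  L1 → S/I/S on L1; bus BusRd; mem=30
  op5 P2: store L1 := 29 → I/I/M on L1; bus BusUpgr; mem=30
  op6 P2: load  L1 → I/I/M on L1; bus (none); mem=30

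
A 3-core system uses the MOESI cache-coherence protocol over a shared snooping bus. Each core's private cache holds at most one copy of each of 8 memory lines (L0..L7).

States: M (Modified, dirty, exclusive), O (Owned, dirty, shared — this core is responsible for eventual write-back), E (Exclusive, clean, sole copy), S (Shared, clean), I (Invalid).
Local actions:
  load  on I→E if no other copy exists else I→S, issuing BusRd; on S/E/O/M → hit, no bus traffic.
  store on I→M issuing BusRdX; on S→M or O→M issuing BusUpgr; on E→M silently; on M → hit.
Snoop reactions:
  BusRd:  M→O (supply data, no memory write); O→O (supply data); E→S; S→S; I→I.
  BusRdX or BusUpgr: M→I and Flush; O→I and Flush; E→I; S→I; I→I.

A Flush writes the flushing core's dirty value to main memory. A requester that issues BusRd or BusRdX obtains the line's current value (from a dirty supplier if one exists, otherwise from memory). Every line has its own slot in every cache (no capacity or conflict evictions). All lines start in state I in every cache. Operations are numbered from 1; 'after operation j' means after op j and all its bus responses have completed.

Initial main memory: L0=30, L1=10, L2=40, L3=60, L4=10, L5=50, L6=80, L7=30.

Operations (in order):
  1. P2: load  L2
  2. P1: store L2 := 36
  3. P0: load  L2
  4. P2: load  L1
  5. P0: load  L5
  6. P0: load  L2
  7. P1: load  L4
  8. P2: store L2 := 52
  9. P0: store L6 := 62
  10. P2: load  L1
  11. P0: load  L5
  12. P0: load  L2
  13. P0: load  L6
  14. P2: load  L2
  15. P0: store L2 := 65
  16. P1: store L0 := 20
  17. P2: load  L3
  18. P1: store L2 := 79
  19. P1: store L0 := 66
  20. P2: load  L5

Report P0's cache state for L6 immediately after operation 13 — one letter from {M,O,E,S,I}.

step 1: P2: load  L2  ⟶  IIE  (L2)  txn=BusRd  M[L2]=40
step 2: P1: store L2 := 36  ⟶  IMI  (L2)  txn=BusRdX  M[L2]=40
step 3: P0: load  L2  ⟶  SOI  (L2)  txn=BusRd  M[L2]=40
step 4: P2: load  L1  ⟶  IIE  (L1)  txn=BusRd  M[L1]=10
step 5: P0: load  L5  ⟶  EII  (L5)  txn=BusRd  M[L5]=50
step 6: P0: load  L2  ⟶  SOI  (L2)  txn=∅  M[L2]=40
step 7: P1: load  L4  ⟶  IEI  (L4)  txn=BusRd  M[L4]=10
step 8: P2: store L2 := 52  ⟶  IIM  (L2)  txn=BusRdX+Flush  M[L2]=36
step 9: P0: store L6 := 62  ⟶  MII  (L6)  txn=BusRdX  M[L6]=80
step 10: P2: load  L1  ⟶  IIE  (L1)  txn=∅  M[L1]=10
step 11: P0: load  L5  ⟶  EII  (L5)  txn=∅  M[L5]=50
step 12: P0: load  L2  ⟶  SIO  (L2)  txn=BusRd  M[L2]=36
step 13: P0: load  L6  ⟶  MII  (L6)  txn=∅  M[L6]=80
step 14: P2: load  L2  ⟶  SIO  (L2)  txn=∅  M[L2]=36
step 15: P0: store L2 := 65  ⟶  MII  (L2)  txn=BusUpgr+Flush  M[L2]=52
step 16: P1: store L0 := 20  ⟶  IMI  (L0)  txn=BusRdX  M[L0]=30
step 17: P2: load  L3  ⟶  IIE  (L3)  txn=BusRd  M[L3]=60
step 18: P1: store L2 := 79  ⟶  IMI  (L2)  txn=BusRdX+Flush  M[L2]=65
step 19: P1: store L0 := 66  ⟶  IMI  (L0)  txn=∅  M[L0]=30
step 20: P2: load  L5  ⟶  SIS  (L5)  txn=BusRd  M[L5]=50

state = M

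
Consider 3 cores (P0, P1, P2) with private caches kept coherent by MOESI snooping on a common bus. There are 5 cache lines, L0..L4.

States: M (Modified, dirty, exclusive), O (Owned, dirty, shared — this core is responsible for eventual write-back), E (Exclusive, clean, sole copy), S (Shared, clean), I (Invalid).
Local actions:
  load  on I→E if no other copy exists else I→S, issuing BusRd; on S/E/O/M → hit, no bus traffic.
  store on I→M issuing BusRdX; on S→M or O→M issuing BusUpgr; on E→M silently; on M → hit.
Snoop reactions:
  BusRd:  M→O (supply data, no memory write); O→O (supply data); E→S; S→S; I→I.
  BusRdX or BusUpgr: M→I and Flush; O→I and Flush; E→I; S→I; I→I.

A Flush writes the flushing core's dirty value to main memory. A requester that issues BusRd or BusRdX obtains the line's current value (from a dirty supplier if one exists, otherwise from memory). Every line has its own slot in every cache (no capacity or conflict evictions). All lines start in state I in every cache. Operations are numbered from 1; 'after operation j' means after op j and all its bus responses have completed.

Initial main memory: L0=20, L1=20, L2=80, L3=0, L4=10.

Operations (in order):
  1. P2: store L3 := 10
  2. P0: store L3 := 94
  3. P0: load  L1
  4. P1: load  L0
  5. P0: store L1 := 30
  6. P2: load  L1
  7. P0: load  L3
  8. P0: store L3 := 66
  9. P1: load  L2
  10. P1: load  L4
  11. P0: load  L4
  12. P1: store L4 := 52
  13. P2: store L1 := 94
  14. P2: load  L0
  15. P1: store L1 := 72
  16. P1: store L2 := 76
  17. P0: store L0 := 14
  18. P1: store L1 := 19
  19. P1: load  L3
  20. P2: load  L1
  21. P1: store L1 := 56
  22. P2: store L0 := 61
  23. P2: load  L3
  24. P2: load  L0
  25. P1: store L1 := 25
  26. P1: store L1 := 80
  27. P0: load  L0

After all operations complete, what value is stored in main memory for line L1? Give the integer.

memory[L1] = 94

  op1 P2: store L3 := 10 → I/I/M on L3; bus BusRdX; mem=0
  op2 P0: store L3 := 94 → M/I/I on L3; bus BusRdX Flush; mem=10
  op3 P0: load  L1 → E/I/I on L1; bus BusRd; mem=20
  op4 P1: load  L0 → I/E/I on L0; bus BusRd; mem=20
  op5 P0: store L1 := 30 → M/I/I on L1; bus (none); mem=20
  op6 P2: load  L1 → O/I/S on L1; bus BusRd; mem=20
  op7 P0: load  L3 → M/I/I on L3; bus (none); mem=10
  op8 P0: store L3 := 66 → M/I/I on L3; bus (none); mem=10
  op9 P1: load  L2 → I/E/I on L2; bus BusRd; mem=80
  op10 P1: load  L4 → I/E/I on L4; bus BusRd; mem=10
  op11 P0: load  L4 → S/S/I on L4; bus BusRd; mem=10
  op12 P1: store L4 := 52 → I/M/I on L4; bus BusUpgr; mem=10
  op13 P2: store L1 := 94 → I/I/M on L1; bus BusUpgr Flush; mem=30
  op14 P2: load  L0 → I/S/S on L0; bus BusRd; mem=20
  op15 P1: store L1 := 72 → I/M/I on L1; bus BusRdX Flush; mem=94
  op16 P1: store L2 := 76 → I/M/I on L2; bus (none); mem=80
  op17 P0: store L0 := 14 → M/I/I on L0; bus BusRdX; mem=20
  op18 P1: store L1 := 19 → I/M/I on L1; bus (none); mem=94
  op19 P1: load  L3 → O/S/I on L3; bus BusRd; mem=10
  op20 P2: load  L1 → I/O/S on L1; bus BusRd; mem=94
  op21 P1: store L1 := 56 → I/M/I on L1; bus BusUpgr; mem=94
  op22 P2: store L0 := 61 → I/I/M on L0; bus BusRdX Flush; mem=14
  op23 P2: load  L3 → O/S/S on L3; bus BusRd; mem=10
  op24 P2: load  L0 → I/I/M on L0; bus (none); mem=14
  op25 P1: store L1 := 25 → I/M/I on L1; bus (none); mem=94
  op26 P1: store L1 := 80 → I/M/I on L1; bus (none); mem=94
  op27 P0: load  L0 → S/I/O on L0; bus BusRd; mem=14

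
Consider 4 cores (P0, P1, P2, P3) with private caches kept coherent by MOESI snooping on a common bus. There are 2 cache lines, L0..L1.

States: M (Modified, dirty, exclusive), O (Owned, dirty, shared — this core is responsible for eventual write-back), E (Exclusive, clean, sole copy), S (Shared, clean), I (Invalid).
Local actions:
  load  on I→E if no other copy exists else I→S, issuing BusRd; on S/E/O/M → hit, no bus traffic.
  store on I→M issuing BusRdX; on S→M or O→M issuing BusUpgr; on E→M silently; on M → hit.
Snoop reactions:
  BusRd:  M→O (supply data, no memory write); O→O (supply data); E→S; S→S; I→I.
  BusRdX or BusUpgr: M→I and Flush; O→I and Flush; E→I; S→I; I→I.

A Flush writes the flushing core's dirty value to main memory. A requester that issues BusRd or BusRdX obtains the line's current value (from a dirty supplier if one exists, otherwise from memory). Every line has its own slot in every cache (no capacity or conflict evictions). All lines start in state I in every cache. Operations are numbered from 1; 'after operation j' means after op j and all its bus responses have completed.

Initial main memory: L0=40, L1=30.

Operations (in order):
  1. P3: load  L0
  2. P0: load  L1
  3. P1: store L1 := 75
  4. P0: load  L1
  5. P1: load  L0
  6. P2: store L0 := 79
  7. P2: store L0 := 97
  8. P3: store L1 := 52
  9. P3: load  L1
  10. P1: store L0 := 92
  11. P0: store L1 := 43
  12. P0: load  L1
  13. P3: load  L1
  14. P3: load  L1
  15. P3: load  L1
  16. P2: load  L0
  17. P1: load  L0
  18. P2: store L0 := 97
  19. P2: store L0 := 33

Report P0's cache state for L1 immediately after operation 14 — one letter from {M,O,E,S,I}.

state = O

[1] P3: load  L0 | P0:I, P1:I, P2:I, P3:E(40) | bus: BusRd
[2] P0: load  L1 | P0:E(30), P1:I, P2:I, P3:I | bus: BusRd
[3] P1: store L1 := 75 | P0:I, P1:M(75), P2:I, P3:I | bus: BusRdX
[4] P0: load  L1 | P0:S(75), P1:O(75), P2:I, P3:I | bus: BusRd
[5] P1: load  L0 | P0:I, P1:S(40), P2:I, P3:S(40) | bus: BusRd
[6] P2: store L0 := 79 | P0:I, P1:I, P2:M(79), P3:I | bus: BusRdX
[7] P2: store L0 := 97 | P0:I, P1:I, P2:M(97), P3:I | bus: none
[8] P3: store L1 := 52 | P0:I, P1:I, P2:I, P3:M(52) | bus: BusRdX,Flush
[9] P3: load  L1 | P0:I, P1:I, P2:I, P3:M(52) | bus: none
[10] P1: store L0 := 92 | P0:I, P1:M(92), P2:I, P3:I | bus: BusRdX,Flush
[11] P0: store L1 := 43 | P0:M(43), P1:I, P2:I, P3:I | bus: BusRdX,Flush
[12] P0: load  L1 | P0:M(43), P1:I, P2:I, P3:I | bus: none
[13] P3: load  L1 | P0:O(43), P1:I, P2:I, P3:S(43) | bus: BusRd
[14] P3: load  L1 | P0:O(43), P1:I, P2:I, P3:S(43) | bus: none
[15] P3: load  L1 | P0:O(43), P1:I, P2:I, P3:S(43) | bus: none
[16] P2: load  L0 | P0:I, P1:O(92), P2:S(92), P3:I | bus: BusRd
[17] P1: load  L0 | P0:I, P1:O(92), P2:S(92), P3:I | bus: none
[18] P2: store L0 := 97 | P0:I, P1:I, P2:M(97), P3:I | bus: BusUpgr,Flush
[19] P2: store L0 := 33 | P0:I, P1:I, P2:M(33), P3:I | bus: none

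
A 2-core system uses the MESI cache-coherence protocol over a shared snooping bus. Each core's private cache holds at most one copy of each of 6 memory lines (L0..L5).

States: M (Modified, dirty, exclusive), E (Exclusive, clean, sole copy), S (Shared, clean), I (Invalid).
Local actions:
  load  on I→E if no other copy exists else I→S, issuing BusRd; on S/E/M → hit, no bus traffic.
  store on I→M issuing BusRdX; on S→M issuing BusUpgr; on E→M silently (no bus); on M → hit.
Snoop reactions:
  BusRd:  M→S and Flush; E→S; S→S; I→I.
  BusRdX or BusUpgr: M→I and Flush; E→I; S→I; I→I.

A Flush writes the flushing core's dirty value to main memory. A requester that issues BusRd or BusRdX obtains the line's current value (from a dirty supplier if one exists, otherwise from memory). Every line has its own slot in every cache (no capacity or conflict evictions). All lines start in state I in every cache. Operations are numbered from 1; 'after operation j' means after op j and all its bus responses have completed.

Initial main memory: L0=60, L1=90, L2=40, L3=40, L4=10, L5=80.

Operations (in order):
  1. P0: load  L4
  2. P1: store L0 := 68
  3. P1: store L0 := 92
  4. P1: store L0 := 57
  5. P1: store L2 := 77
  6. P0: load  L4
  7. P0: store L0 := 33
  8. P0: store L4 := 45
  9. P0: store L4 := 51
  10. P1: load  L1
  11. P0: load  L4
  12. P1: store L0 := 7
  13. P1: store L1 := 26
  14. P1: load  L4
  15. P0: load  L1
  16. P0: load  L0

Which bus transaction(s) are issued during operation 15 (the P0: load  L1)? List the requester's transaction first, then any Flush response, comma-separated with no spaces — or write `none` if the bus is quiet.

1. P0: load  L4  bus=[BusRd]  L4: P0=E P1=I  mem[L4]=10
2. P1: store L0 := 68  bus=[BusRdX]  L0: P0=I P1=M  mem[L0]=60
3. P1: store L0 := 92  bus=[-]  L0: P0=I P1=M  mem[L0]=60
4. P1: store L0 := 57  bus=[-]  L0: P0=I P1=M  mem[L0]=60
5. P1: store L2 := 77  bus=[BusRdX]  L2: P0=I P1=M  mem[L2]=40
6. P0: load  L4  bus=[-]  L4: P0=E P1=I  mem[L4]=10
7. P0: store L0 := 33  bus=[BusRdX,Flush]  L0: P0=M P1=I  mem[L0]=57
8. P0: store L4 := 45  bus=[-]  L4: P0=M P1=I  mem[L4]=10
9. P0: store L4 := 51  bus=[-]  L4: P0=M P1=I  mem[L4]=10
10. P1: load  L1  bus=[BusRd]  L1: P0=I P1=E  mem[L1]=90
11. P0: load  L4  bus=[-]  L4: P0=M P1=I  mem[L4]=10
12. P1: store L0 := 7  bus=[BusRdX,Flush]  L0: P0=I P1=M  mem[L0]=33
13. P1: store L1 := 26  bus=[-]  L1: P0=I P1=M  mem[L1]=90
14. P1: load  L4  bus=[BusRd,Flush]  L4: P0=S P1=S  mem[L4]=51
15. P0: load  L1  bus=[BusRd,Flush]  L1: P0=S P1=S  mem[L1]=26
16. P0: load  L0  bus=[BusRd,Flush]  L0: P0=S P1=S  mem[L0]=7

bus = BusRd,Flush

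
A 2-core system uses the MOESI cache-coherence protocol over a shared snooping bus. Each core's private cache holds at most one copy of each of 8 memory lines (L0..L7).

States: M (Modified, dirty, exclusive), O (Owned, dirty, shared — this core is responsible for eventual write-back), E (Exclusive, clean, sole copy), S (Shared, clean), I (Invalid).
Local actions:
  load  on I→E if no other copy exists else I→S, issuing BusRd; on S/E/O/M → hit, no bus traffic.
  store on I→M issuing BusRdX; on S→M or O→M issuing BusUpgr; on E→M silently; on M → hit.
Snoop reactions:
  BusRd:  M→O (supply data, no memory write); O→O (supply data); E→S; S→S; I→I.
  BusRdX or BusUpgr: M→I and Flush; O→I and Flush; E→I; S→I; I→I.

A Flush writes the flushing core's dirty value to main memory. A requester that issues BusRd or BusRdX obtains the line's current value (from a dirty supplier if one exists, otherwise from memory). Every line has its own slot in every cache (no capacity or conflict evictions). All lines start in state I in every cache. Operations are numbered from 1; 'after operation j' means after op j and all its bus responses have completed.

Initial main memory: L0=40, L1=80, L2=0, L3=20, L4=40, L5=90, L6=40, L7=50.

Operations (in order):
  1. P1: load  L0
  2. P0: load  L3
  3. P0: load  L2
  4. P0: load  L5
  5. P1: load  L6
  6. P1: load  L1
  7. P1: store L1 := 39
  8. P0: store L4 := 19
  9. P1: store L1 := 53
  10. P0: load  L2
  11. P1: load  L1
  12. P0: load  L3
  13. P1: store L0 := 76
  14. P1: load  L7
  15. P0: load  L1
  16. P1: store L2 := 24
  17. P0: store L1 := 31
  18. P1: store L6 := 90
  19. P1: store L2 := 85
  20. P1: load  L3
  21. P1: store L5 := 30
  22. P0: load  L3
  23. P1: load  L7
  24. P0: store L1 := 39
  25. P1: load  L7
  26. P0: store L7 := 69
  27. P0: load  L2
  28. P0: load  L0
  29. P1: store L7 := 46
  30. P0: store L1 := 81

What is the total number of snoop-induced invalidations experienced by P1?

invalidations = 2

  op1 P1: load  L0 → I/E on L0; bus BusRd; mem=40
  op2 P0: load  L3 → E/I on L3; bus BusRd; mem=20
  op3 P0: load  L2 → E/I on L2; bus BusRd; mem=0
  op4 P0: load  L5 → E/I on L5; bus BusRd; mem=90
  op5 P1: load  L6 → I/E on L6; bus BusRd; mem=40
  op6 P1: load  L1 → I/E on L1; bus BusRd; mem=80
  op7 P1: store L1 := 39 → I/M on L1; bus (none); mem=80
  op8 P0: store L4 := 19 → M/I on L4; bus BusRdX; mem=40
  op9 P1: store L1 := 53 → I/M on L1; bus (none); mem=80
  op10 P0: load  L2 → E/I on L2; bus (none); mem=0
  op11 P1: load  L1 → I/M on L1; bus (none); mem=80
  op12 P0: load  L3 → E/I on L3; bus (none); mem=20
  op13 P1: store L0 := 76 → I/M on L0; bus (none); mem=40
  op14 P1: load  L7 → I/E on L7; bus BusRd; mem=50
  op15 P0: load  L1 → S/O on L1; bus BusRd; mem=80
  op16 P1: store L2 := 24 → I/M on L2; bus BusRdX; mem=0
  op17 P0: store L1 := 31 → M/I on L1; bus BusUpgr Flush; mem=53
  op18 P1: store L6 := 90 → I/M on L6; bus (none); mem=40
  op19 P1: store L2 := 85 → I/M on L2; bus (none); mem=0
  op20 P1: load  L3 → S/S on L3; bus BusRd; mem=20
  op21 P1: store L5 := 30 → I/M on L5; bus BusRdX; mem=90
  op22 P0: load  L3 → S/S on L3; bus (none); mem=20
  op23 P1: load  L7 → I/E on L7; bus (none); mem=50
  op24 P0: store L1 := 39 → M/I on L1; bus (none); mem=53
  op25 P1: load  L7 → I/E on L7; bus (none); mem=50
  op26 P0: store L7 := 69 → M/I on L7; bus BusRdX; mem=50
  op27 P0: load  L2 → S/O on L2; bus BusRd; mem=0
  op28 P0: load  L0 → S/O on L0; bus BusRd; mem=40
  op29 P1: store L7 := 46 → I/M on L7; bus BusRdX Flush; mem=69
  op30 P0: store L1 := 81 → M/I on L1; bus (none); mem=53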